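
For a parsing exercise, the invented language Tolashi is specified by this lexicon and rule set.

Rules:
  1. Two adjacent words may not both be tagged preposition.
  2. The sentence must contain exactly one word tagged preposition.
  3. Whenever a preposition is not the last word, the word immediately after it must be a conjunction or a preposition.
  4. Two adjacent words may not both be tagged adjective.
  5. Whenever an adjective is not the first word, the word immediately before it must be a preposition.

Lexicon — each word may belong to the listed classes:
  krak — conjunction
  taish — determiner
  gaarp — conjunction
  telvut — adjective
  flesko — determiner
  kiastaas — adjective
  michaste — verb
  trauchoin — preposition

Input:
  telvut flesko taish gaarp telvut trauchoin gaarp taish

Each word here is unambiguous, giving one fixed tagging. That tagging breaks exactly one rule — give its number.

5

Fixed tagging: adjective determiner determiner conjunction adjective preposition conjunction determiner.
Rule check: R1 ✓, R2 ✓, R3 ✓, R4 ✓, R5 ✗.
Only rule 5 fails.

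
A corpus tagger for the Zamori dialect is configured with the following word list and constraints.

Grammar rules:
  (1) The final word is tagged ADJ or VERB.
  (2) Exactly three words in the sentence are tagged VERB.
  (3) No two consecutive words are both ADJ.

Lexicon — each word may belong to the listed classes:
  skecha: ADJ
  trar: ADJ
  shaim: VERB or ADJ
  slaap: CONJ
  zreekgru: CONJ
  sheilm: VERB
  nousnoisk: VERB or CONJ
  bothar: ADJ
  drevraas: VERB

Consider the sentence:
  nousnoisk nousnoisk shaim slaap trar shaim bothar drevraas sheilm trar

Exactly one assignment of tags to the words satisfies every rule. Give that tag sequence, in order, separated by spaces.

CONJ CONJ ADJ CONJ ADJ VERB ADJ VERB VERB ADJ

Candidates per position — 1:nousnoisk {VERB,CONJ}; 2:nousnoisk {VERB,CONJ}; 3:shaim {VERB,ADJ}; 4:slaap {CONJ}; 5:trar {ADJ}; 6:shaim {VERB,ADJ}; 7:bothar {ADJ}; 8:drevraas {VERB}; 9:sheilm {VERB}; 10:trar {ADJ}.
If word 6 were ADJ, no tagging could satisfy rule 3; so word 6 is VERB.
If word 1 were VERB, no tagging could satisfy rule 2; so word 1 is CONJ.
If word 2 were VERB, no tagging could satisfy rule 2; so word 2 is CONJ.
If word 3 were VERB, no tagging could satisfy rule 2; so word 3 is ADJ.
The only consistent sequence is: CONJ CONJ ADJ CONJ ADJ VERB ADJ VERB VERB ADJ.
Verifying each rule — rule 1 ok; rule 2 ok; rule 3 ok.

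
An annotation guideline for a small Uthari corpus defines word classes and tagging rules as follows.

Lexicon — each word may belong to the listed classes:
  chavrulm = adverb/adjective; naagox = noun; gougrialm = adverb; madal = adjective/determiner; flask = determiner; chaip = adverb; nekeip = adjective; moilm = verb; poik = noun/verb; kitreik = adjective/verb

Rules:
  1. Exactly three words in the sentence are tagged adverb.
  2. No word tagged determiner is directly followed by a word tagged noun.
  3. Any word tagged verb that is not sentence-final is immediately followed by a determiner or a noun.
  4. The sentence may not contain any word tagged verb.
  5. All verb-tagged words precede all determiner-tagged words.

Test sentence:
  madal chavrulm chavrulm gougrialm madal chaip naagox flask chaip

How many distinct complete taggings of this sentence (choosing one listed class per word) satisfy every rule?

4

Candidates per position — 1:madal {adjective,determiner}; 2:chavrulm {adverb,adjective}; 3:chavrulm {adverb,adjective}; 4:gougrialm {adverb}; 5:madal {adjective,determiner}; 6:chaip {adverb}; 7:naagox {noun}; 8:flask {determiner}; 9:chaip {adverb}.
There are 16 candidate sequences in total.
The sequences that satisfy every rule: adjective adjective adjective adverb adjective adverb noun determiner adverb; adjective adjective adjective adverb determiner adverb noun determiner adverb; determiner adjective adjective adverb adjective adverb noun determiner adverb; determiner adjective adjective adverb determiner adverb noun determiner adverb.
Count = 4.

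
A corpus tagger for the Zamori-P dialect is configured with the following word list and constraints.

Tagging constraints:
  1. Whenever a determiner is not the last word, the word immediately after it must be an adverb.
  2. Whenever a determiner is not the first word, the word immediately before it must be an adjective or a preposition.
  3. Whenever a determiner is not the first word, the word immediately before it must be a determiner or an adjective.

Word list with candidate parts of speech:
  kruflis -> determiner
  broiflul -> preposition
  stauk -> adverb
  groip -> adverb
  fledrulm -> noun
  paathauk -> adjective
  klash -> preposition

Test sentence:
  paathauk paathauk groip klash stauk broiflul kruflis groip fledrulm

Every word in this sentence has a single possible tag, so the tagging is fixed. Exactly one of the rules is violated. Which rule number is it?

Fixed tagging: adjective adjective adverb preposition adverb preposition determiner adverb noun.
Rule check: R1 ok, R2 ok, R3 fails.
Only rule 3 fails.

3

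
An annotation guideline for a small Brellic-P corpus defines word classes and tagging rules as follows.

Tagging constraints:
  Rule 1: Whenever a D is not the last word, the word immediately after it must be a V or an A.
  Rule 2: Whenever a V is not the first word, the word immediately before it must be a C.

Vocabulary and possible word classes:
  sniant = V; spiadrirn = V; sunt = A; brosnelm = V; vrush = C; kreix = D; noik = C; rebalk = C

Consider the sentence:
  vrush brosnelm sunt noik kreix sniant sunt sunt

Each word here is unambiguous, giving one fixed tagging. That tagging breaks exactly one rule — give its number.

2

Fixed tagging: C V A C D V A A.
Checking each rule: R1 pass, R2 fail.
Only rule 2 fails.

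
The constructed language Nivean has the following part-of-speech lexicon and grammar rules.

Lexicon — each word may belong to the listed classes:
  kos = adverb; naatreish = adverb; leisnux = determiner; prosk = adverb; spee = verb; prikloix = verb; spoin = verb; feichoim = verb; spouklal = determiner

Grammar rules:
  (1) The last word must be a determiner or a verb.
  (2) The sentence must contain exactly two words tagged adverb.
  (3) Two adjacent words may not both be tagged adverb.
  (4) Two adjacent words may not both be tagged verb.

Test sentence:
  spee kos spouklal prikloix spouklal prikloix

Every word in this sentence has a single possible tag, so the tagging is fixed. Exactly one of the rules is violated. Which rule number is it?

2

Fixed tagging: verb adverb determiner verb determiner verb.
Applying the rules: R1 pass, R2 fail, R3 pass, R4 pass.
Only rule 2 fails.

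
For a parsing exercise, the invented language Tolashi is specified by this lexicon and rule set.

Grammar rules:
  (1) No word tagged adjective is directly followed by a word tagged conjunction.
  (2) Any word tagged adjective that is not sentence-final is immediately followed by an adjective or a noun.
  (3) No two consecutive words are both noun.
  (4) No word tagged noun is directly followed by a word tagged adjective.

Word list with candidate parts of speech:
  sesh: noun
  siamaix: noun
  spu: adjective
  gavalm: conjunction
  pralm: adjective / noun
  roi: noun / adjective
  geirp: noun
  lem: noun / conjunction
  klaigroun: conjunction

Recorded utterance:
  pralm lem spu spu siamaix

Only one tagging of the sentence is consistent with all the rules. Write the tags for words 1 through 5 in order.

Candidates per position — 1:pralm {adjective,noun}; 2:lem {noun,conjunction}; 3:spu {adjective}; 4:spu {adjective}; 5:siamaix {noun}.
Word 2 cannot be noun — rule 4 would then fail for every completion. It is conjunction.
Word 1 cannot be adjective — rule 1 would then fail for every completion. It is noun.
The only consistent sequence is: noun conjunction adjective adjective noun.
Checking: rule 1 holds; rule 2 holds; rule 3 holds; rule 4 holds.

noun conjunction adjective adjective noun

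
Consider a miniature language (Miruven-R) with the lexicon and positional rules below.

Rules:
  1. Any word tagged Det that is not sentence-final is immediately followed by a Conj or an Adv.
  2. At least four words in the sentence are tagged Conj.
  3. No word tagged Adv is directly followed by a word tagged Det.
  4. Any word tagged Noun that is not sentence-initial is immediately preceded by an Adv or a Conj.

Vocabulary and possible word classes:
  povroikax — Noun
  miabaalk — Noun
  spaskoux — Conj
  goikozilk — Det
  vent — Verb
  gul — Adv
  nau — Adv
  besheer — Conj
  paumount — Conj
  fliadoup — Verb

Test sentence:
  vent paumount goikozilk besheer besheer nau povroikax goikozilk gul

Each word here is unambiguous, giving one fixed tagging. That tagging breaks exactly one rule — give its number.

2

Fixed tagging: Verb Conj Det Conj Conj Adv Noun Det Adv.
Rule check: R1 pass, R2 fail, R3 pass, R4 pass.
Only rule 2 fails.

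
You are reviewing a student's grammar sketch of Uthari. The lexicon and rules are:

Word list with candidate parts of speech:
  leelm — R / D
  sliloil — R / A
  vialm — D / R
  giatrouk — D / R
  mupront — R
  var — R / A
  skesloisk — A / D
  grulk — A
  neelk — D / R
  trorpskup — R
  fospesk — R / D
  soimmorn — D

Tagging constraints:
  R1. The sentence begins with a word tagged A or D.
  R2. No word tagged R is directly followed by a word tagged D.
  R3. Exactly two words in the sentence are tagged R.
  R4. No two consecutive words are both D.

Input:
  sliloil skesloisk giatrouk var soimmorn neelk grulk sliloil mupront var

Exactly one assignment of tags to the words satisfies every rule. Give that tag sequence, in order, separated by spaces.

A A D A D R A A R A

Candidates per position — 1:sliloil {R,A}; 2:skesloisk {A,D}; 3:giatrouk {D,R}; 4:var {R,A}; 5:soimmorn {D}; 6:neelk {D,R}; 7:grulk {A}; 8:sliloil {R,A}; 9:mupront {R}; 10:var {R,A}.
Position 1: tagging it R would leave rule 1 unsatisfiable, so it must be A.
Position 4: tagging it R would leave rule 2 unsatisfiable, so it must be A.
Position 6: tagging it D would leave rule 4 unsatisfiable, so it must be R.
Position 8: tagging it R would leave rule 3 unsatisfiable, so it must be A.
Position 10: tagging it R would leave rule 3 unsatisfiable, so it must be A.
Position 3: tagging it R would leave rule 3 unsatisfiable, so it must be D.
Position 2: tagging it D would leave rule 4 unsatisfiable, so it must be A.
That leaves exactly one tagging: A A D A D R A A R A.
Verifying each rule — rule 1 holds; rule 2 holds; rule 3 holds; rule 4 holds.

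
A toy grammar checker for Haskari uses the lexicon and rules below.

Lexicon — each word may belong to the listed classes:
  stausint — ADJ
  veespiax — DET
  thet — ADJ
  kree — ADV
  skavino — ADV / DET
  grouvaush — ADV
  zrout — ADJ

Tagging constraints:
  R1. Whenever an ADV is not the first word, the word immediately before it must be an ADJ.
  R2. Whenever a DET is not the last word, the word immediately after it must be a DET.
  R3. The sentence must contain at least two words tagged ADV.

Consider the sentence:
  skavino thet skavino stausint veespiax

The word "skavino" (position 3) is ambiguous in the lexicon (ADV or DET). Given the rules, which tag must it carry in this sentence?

Candidates per position — 1:skavino {ADV,DET}; 2:thet {ADJ}; 3:skavino {ADV,DET}; 4:stausint {ADJ}; 5:veespiax {DET}.
Position 1: tagging it DET would leave rule 2 unsatisfiable, so it must be ADV.
Position 3: tagging it DET would leave rule 2 unsatisfiable, so it must be ADV.
The unique satisfying tagging is: ADV ADJ ADV ADJ DET.
Checking: rule 1 ✓; rule 2 ✓; rule 3 ✓.

ADV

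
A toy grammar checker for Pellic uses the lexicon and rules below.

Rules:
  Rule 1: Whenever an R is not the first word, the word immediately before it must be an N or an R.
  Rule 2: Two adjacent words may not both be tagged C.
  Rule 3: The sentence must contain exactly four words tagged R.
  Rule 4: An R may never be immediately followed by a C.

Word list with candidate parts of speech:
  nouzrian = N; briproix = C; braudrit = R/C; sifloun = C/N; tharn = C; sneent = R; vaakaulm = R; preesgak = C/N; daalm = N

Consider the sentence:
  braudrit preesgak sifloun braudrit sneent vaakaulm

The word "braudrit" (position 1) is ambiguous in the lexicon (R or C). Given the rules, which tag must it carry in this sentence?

R

Candidates per position — 1:braudrit {R,C}; 2:preesgak {C,N}; 3:sifloun {C,N}; 4:braudrit {R,C}; 5:sneent {R}; 6:vaakaulm {R}.
Word 1 cannot be C — rule 3 would then fail for every completion. It is R.
Word 2 cannot be C — rule 4 would then fail for every completion. It is N.
Word 3 cannot be C — rule 1 would then fail for every completion. It is N.
Word 4 cannot be C — rule 1 would then fail for every completion. It is R.
The unique satisfying tagging is: R N N R R R.
Verifying each rule — rule 1 ok; rule 2 ok; rule 3 ok; rule 4 ok.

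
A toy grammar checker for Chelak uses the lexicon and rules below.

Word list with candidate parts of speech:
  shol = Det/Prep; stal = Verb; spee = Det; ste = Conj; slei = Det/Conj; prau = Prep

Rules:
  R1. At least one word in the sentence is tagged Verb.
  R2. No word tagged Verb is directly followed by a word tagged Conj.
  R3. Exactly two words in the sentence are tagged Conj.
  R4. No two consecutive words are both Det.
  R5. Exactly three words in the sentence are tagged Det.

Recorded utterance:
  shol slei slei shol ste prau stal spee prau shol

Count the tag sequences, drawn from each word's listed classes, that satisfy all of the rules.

Candidates per position — 1:shol {Det,Prep}; 2:slei {Det,Conj}; 3:slei {Det,Conj}; 4:shol {Det,Prep}; 5:ste {Conj}; 6:prau {Prep}; 7:stal {Verb}; 8:spee {Det}; 9:prau {Prep}; 10:shol {Det,Prep}.
There are 32 candidate sequences in total.
The sequences that satisfy every rule: Det Conj Det Prep Conj Prep Verb Det Prep Prep; Prep Det Conj Det Conj Prep Verb Det Prep Prep; Prep Det Conj Prep Conj Prep Verb Det Prep Det; Prep Conj Det Prep Conj Prep Verb Det Prep Det.
Count = 4.

4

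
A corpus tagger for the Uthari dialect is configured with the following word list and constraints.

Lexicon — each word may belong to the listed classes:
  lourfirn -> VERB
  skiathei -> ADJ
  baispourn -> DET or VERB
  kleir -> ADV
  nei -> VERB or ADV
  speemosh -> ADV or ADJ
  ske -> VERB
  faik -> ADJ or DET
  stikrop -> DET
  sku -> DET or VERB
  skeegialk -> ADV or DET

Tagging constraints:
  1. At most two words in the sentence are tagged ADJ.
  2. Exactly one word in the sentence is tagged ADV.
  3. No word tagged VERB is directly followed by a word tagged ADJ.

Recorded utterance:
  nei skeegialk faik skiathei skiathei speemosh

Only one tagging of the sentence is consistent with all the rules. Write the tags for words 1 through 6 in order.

VERB DET DET ADJ ADJ ADV

Candidates per position — 1:nei {VERB,ADV}; 2:skeegialk {ADV,DET}; 3:faik {ADJ,DET}; 4:skiathei {ADJ}; 5:skiathei {ADJ}; 6:speemosh {ADV,ADJ}.
If word 3 were ADJ, no tagging could satisfy rule 1; so word 3 is DET.
If word 6 were ADJ, no tagging could satisfy rule 1; so word 6 is ADV.
If word 1 were ADV, no tagging could satisfy rule 2; so word 1 is VERB.
If word 2 were ADV, no tagging could satisfy rule 2; so word 2 is DET.
So the tagging must be: VERB DET DET ADJ ADJ ADV.
Verifying each rule — rule 1 ✓; rule 2 ✓; rule 3 ✓.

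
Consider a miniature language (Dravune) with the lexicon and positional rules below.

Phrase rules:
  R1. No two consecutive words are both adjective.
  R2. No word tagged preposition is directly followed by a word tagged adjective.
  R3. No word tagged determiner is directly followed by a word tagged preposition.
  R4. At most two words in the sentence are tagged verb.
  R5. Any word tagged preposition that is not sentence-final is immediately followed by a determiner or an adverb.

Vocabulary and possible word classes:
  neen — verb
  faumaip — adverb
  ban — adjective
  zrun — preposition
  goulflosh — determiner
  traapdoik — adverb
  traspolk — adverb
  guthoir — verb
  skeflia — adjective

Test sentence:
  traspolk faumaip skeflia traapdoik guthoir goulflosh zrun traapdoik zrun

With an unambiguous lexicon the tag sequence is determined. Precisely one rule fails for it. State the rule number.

Fixed tagging: adverb adverb adjective adverb verb determiner preposition adverb preposition.
Rule check: R1 ✓, R2 ✓, R3 ✗, R4 ✓, R5 ✓.
Only rule 3 fails.

3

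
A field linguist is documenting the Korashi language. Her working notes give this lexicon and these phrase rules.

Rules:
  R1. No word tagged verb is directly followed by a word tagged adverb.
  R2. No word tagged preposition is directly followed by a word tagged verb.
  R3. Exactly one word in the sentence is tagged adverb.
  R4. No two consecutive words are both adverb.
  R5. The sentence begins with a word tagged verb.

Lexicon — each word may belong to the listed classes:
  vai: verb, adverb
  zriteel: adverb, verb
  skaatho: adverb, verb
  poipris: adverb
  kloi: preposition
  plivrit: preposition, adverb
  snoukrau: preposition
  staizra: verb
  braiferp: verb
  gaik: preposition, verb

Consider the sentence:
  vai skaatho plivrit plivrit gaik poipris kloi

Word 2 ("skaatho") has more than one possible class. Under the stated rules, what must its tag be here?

Candidates per position — 1:vai {verb,adverb}; 2:skaatho {adverb,verb}; 3:plivrit {preposition,adverb}; 4:plivrit {preposition,adverb}; 5:gaik {preposition,verb}; 6:poipris {adverb}; 7:kloi {preposition}.
At position 1, choosing adverb makes rule 3 impossible to satisfy; hence verb.
At position 2, choosing adverb makes rule 1 impossible to satisfy; hence verb.
At position 3, choosing adverb makes rule 1 impossible to satisfy; hence preposition.
At position 4, choosing adverb makes rule 3 impossible to satisfy; hence preposition.
At position 5, choosing verb makes rule 1 impossible to satisfy; hence preposition.
The only consistent sequence is: verb verb preposition preposition preposition adverb preposition.
Rule-by-rule: rule 1 holds; rule 2 holds; rule 3 holds; rule 4 holds; rule 5 holds.

verb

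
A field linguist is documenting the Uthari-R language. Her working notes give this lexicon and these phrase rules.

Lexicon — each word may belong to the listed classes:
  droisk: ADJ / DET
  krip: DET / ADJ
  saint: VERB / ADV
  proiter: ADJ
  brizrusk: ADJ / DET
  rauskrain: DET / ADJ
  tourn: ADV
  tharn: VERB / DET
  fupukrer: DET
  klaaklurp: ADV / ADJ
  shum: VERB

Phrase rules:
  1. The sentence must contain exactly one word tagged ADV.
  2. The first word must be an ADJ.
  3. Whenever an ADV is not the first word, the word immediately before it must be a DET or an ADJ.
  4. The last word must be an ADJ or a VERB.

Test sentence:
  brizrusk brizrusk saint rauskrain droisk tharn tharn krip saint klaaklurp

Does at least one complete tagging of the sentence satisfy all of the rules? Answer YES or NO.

Candidates per position — 1:brizrusk {ADJ,DET}; 2:brizrusk {ADJ,DET}; 3:saint {VERB,ADV}; 4:rauskrain {DET,ADJ}; 5:droisk {ADJ,DET}; 6:tharn {VERB,DET}; 7:tharn {VERB,DET}; 8:krip {DET,ADJ}; 9:saint {VERB,ADV}; 10:klaaklurp {ADV,ADJ}.
One satisfying assignment: ADJ DET ADV DET DET DET DET DET VERB ADJ.
Rule-by-rule: rule 1 holds; rule 2 holds; rule 3 holds; rule 4 holds.

YES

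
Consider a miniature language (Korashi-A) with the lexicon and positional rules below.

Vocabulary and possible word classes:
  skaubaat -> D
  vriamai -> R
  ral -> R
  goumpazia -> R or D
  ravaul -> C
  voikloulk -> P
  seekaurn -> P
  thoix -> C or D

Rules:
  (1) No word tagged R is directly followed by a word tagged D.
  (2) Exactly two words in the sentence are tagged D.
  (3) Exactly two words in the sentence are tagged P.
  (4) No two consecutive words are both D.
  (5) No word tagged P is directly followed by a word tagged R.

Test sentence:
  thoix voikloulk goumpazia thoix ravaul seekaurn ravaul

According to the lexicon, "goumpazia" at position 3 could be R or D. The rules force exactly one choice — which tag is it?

D

Candidates per position — 1:thoix {C,D}; 2:voikloulk {P}; 3:goumpazia {R,D}; 4:thoix {C,D}; 5:ravaul {C}; 6:seekaurn {P}; 7:ravaul {C}.
If word 3 were R, no tagging could satisfy rule 5; so word 3 is D.
If word 4 were D, no tagging could satisfy rule 4; so word 4 is C.
If word 1 were C, no tagging could satisfy rule 2; so word 1 is D.
That leaves exactly one tagging: D P D C C P C.
Checking: rule 1 ok; rule 2 ok; rule 3 ok; rule 4 ok; rule 5 ok.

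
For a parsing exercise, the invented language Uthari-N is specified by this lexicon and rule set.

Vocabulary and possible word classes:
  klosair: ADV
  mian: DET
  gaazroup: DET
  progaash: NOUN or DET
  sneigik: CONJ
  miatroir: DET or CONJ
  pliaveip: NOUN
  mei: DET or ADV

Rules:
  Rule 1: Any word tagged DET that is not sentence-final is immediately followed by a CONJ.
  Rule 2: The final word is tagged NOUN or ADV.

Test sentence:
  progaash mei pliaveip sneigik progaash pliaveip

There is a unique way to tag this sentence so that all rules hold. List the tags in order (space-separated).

Candidates per position — 1:progaash {NOUN,DET}; 2:mei {DET,ADV}; 3:pliaveip {NOUN}; 4:sneigik {CONJ}; 5:progaash {NOUN,DET}; 6:pliaveip {NOUN}.
Position 1: DET is ruled out by rule 1; that leaves NOUN.
Position 2: DET is ruled out by rule 1; that leaves ADV.
Position 5: DET is ruled out by rule 1; that leaves NOUN.
The unique satisfying tagging is: NOUN ADV NOUN CONJ NOUN NOUN.
Checking: rule 1 ✓; rule 2 ✓.

NOUN ADV NOUN CONJ NOUN NOUN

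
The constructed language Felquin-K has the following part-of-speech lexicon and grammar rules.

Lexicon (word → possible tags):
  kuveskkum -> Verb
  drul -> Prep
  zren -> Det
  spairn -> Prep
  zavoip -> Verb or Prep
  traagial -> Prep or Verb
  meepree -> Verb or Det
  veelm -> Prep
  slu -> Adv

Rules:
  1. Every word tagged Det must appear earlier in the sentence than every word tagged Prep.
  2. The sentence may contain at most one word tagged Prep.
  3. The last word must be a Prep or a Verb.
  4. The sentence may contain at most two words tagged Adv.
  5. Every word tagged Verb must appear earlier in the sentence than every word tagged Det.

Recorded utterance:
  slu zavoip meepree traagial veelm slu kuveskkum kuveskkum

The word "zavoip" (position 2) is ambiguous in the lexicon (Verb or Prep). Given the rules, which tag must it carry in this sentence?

Candidates per position — 1:slu {Adv}; 2:zavoip {Verb,Prep}; 3:meepree {Verb,Det}; 4:traagial {Prep,Verb}; 5:veelm {Prep}; 6:slu {Adv}; 7:kuveskkum {Verb}; 8:kuveskkum {Verb}.
Position 2: Prep is ruled out by rule 2; that leaves Verb.
Position 3: Det is ruled out by rule 5; that leaves Verb.
Position 4: Prep is ruled out by rule 2; that leaves Verb.
The unique satisfying tagging is: Adv Verb Verb Verb Prep Adv Verb Verb.
Rule-by-rule: rule 1 ✓; rule 2 ✓; rule 3 ✓; rule 4 ✓; rule 5 ✓.

Verb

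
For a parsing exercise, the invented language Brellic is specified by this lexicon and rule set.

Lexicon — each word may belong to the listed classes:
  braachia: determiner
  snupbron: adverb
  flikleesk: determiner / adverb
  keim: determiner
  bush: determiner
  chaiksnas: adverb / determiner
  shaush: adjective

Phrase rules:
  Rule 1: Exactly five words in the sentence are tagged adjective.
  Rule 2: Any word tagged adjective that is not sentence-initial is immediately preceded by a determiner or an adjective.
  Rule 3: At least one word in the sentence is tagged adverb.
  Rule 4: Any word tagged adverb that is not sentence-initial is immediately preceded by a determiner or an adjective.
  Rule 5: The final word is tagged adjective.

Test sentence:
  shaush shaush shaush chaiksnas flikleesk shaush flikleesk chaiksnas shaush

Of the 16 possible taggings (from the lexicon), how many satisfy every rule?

3

Candidates per position — 1:shaush {adjective}; 2:shaush {adjective}; 3:shaush {adjective}; 4:chaiksnas {adverb,determiner}; 5:flikleesk {determiner,adverb}; 6:shaush {adjective}; 7:flikleesk {determiner,adverb}; 8:chaiksnas {adverb,determiner}; 9:shaush {adjective}.
There are 16 candidate sequences in total.
The sequences that satisfy every rule: adjective adjective adjective adverb determiner adjective determiner determiner adjective; adjective adjective adjective adverb determiner adjective adverb determiner adjective; adjective adjective adjective determiner determiner adjective adverb determiner adjective.
Count = 3.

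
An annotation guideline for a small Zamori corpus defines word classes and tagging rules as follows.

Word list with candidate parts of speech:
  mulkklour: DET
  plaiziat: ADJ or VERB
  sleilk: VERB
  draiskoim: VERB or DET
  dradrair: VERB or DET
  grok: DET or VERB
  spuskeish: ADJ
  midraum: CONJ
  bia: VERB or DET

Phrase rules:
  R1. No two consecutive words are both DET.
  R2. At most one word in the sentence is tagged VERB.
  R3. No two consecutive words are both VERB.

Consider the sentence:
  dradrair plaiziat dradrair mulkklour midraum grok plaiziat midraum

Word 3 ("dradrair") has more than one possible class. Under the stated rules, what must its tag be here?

VERB

Candidates per position — 1:dradrair {VERB,DET}; 2:plaiziat {ADJ,VERB}; 3:dradrair {VERB,DET}; 4:mulkklour {DET}; 5:midraum {CONJ}; 6:grok {DET,VERB}; 7:plaiziat {ADJ,VERB}; 8:midraum {CONJ}.
If word 3 were DET, no tagging could satisfy rule 1; so word 3 is VERB.
If word 6 were VERB, no tagging could satisfy rule 2; so word 6 is DET.
If word 7 were VERB, no tagging could satisfy rule 2; so word 7 is ADJ.
If word 1 were VERB, no tagging could satisfy rule 2; so word 1 is DET.
If word 2 were VERB, no tagging could satisfy rule 2; so word 2 is ADJ.
The only consistent sequence is: DET ADJ VERB DET CONJ DET ADJ CONJ.
Verifying each rule — rule 1 holds; rule 2 holds; rule 3 holds.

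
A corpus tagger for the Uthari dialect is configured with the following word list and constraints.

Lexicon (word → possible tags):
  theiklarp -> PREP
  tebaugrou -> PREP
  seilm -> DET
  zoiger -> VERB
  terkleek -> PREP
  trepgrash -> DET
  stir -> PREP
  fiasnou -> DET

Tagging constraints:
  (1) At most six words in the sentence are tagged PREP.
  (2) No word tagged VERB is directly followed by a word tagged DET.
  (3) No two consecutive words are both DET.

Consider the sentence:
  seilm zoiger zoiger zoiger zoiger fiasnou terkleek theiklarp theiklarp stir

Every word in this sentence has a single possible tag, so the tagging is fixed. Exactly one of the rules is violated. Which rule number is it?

2

Fixed tagging: DET VERB VERB VERB VERB DET PREP PREP PREP PREP.
Applying the rules: R1 ok, R2 fails, R3 ok.
Only rule 2 fails.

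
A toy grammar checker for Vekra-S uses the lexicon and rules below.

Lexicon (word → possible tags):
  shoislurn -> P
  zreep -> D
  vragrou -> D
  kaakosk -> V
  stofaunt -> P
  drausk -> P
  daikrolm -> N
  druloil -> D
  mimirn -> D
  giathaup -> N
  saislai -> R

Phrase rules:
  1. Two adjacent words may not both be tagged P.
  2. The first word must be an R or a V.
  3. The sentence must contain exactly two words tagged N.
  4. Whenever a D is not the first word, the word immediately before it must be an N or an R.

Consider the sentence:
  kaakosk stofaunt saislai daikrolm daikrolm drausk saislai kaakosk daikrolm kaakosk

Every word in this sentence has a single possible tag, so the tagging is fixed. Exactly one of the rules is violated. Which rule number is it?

Fixed tagging: V P R N N P R V N V.
Applying the rules: R1 pass, R2 pass, R3 fail, R4 pass.
Only rule 3 fails.

3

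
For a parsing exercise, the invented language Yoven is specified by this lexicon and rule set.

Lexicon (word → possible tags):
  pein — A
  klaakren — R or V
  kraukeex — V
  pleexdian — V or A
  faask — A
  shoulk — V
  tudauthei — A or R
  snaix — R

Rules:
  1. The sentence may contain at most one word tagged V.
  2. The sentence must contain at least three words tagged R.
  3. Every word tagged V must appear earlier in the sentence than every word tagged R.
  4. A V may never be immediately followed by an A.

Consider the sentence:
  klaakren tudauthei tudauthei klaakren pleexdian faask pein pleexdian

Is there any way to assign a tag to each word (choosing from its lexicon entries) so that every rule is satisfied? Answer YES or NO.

Candidates per position — 1:klaakren {R,V}; 2:tudauthei {A,R}; 3:tudauthei {A,R}; 4:klaakren {R,V}; 5:pleexdian {V,A}; 6:faask {A}; 7:pein {A}; 8:pleexdian {V,A}.
One satisfying assignment: R R R R A A A A.
Verifying each rule — rule 1 holds; rule 2 holds; rule 3 holds; rule 4 holds.

YES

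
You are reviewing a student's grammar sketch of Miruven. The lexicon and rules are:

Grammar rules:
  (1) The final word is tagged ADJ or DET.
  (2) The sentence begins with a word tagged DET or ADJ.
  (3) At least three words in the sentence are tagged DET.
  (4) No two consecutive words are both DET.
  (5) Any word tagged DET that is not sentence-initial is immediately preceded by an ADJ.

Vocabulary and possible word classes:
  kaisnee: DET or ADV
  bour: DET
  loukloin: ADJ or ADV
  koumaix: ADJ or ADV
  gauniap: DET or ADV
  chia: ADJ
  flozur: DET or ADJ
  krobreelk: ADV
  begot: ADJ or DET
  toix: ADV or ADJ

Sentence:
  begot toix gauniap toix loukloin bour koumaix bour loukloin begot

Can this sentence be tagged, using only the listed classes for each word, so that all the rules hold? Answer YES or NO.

YES

Candidates per position — 1:begot {ADJ,DET}; 2:toix {ADV,ADJ}; 3:gauniap {DET,ADV}; 4:toix {ADV,ADJ}; 5:loukloin {ADJ,ADV}; 6:bour {DET}; 7:koumaix {ADJ,ADV}; 8:bour {DET}; 9:loukloin {ADJ,ADV}; 10:begot {ADJ,DET}.
One satisfying assignment: ADJ ADJ DET ADJ ADJ DET ADJ DET ADJ ADJ.
Check: rule 1 holds; rule 2 holds; rule 3 holds; rule 4 holds; rule 5 holds.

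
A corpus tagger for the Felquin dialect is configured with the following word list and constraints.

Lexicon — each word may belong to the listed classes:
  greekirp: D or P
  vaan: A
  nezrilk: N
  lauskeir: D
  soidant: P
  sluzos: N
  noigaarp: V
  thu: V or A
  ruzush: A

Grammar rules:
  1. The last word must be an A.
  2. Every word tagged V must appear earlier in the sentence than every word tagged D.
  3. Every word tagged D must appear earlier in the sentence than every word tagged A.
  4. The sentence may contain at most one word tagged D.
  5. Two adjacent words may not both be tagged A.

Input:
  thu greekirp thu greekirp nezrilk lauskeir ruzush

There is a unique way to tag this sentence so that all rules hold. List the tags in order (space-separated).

V P V P N D A

Candidates per position — 1:thu {V,A}; 2:greekirp {D,P}; 3:thu {V,A}; 4:greekirp {D,P}; 5:nezrilk {N}; 6:lauskeir {D}; 7:ruzush {A}.
Word 1 cannot be A — rule 3 would then fail for every completion. It is V.
Word 2 cannot be D — rule 4 would then fail for every completion. It is P.
Word 3 cannot be A — rule 3 would then fail for every completion. It is V.
Word 4 cannot be D — rule 4 would then fail for every completion. It is P.
The unique satisfying tagging is: V P V P N D A.
Rule-by-rule: rule 1 holds; rule 2 holds; rule 3 holds; rule 4 holds; rule 5 holds.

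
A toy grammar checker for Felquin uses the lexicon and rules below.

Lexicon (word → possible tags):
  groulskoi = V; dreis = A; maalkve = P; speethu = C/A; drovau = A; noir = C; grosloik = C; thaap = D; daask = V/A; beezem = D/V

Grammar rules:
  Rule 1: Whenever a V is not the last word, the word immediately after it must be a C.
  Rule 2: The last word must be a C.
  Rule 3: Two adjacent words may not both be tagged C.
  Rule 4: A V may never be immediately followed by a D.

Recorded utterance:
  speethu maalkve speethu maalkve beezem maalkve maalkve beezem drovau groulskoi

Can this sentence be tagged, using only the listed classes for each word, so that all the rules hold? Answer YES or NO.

NO

Candidates per position — 1:speethu {C,A}; 2:maalkve {P}; 3:speethu {C,A}; 4:maalkve {P}; 5:beezem {D,V}; 6:maalkve {P}; 7:maalkve {P}; 8:beezem {D,V}; 9:drovau {A}; 10:groulskoi {V}.
Rule 2 cannot be satisfied by any choice of tags from the lexicon.
So there is no consistent tagging.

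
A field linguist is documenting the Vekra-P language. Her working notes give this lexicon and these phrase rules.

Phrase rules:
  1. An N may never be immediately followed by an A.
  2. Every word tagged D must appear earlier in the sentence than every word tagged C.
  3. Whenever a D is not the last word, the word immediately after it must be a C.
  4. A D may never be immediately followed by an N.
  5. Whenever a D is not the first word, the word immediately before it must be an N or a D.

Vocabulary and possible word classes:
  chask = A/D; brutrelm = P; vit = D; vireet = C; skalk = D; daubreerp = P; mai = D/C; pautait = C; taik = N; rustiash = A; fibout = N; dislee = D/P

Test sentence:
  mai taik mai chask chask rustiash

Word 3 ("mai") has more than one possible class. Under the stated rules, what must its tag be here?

Candidates per position — 1:mai {D,C}; 2:taik {N}; 3:mai {D,C}; 4:chask {A,D}; 5:chask {A,D}; 6:rustiash {A}.
If word 1 were D, no tagging could satisfy rule 3; so word 1 is C.
If word 3 were D, no tagging could satisfy rule 2; so word 3 is C.
If word 4 were D, no tagging could satisfy rule 2; so word 4 is A.
If word 5 were D, no tagging could satisfy rule 2; so word 5 is A.
That leaves exactly one tagging: C N C A A A.
Check: rule 1 satisfied; rule 2 satisfied; rule 3 satisfied; rule 4 satisfied; rule 5 satisfied.

C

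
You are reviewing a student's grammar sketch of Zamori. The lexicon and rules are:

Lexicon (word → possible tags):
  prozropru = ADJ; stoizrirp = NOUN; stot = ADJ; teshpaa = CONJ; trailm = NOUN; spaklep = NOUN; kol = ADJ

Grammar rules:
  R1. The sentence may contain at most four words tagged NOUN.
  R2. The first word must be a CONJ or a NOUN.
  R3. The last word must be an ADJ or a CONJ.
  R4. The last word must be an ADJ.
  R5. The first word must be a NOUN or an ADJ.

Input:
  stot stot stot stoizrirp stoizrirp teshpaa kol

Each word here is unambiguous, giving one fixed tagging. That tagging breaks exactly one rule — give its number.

Fixed tagging: ADJ ADJ ADJ NOUN NOUN CONJ ADJ.
Checking each rule: R1 pass, R2 fail, R3 pass, R4 pass, R5 pass.
Only rule 2 fails.

2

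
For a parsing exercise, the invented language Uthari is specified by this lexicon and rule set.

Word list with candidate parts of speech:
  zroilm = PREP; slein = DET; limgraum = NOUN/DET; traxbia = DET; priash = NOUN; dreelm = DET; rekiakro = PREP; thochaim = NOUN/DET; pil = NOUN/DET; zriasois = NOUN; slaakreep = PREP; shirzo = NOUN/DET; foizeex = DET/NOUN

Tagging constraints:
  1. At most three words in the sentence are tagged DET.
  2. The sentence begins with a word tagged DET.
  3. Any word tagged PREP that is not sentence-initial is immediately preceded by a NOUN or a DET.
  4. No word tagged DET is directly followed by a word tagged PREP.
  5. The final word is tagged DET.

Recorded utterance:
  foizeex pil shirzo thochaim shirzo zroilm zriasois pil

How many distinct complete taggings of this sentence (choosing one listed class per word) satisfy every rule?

Candidates per position — 1:foizeex {DET,NOUN}; 2:pil {NOUN,DET}; 3:shirzo {NOUN,DET}; 4:thochaim {NOUN,DET}; 5:shirzo {NOUN,DET}; 6:zroilm {PREP}; 7:zriasois {NOUN}; 8:pil {NOUN,DET}.
There are 64 candidate sequences in total.
The sequences that satisfy every rule: DET NOUN NOUN NOUN NOUN PREP NOUN DET; DET NOUN NOUN DET NOUN PREP NOUN DET; DET NOUN DET NOUN NOUN PREP NOUN DET; DET DET NOUN NOUN NOUN PREP NOUN DET.
Count = 4.

4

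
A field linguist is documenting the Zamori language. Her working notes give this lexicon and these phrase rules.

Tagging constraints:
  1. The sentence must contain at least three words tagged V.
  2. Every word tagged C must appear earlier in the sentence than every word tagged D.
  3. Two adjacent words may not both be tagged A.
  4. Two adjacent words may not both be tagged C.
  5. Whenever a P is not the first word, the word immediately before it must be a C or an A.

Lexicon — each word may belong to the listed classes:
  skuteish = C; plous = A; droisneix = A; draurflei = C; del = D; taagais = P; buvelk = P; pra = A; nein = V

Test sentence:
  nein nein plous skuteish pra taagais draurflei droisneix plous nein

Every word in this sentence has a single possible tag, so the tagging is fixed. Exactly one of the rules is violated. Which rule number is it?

Fixed tagging: V V A C A P C A A V.
Checking each rule: R1 holds, R2 holds, R3 violated, R4 holds, R5 holds.
Only rule 3 fails.

3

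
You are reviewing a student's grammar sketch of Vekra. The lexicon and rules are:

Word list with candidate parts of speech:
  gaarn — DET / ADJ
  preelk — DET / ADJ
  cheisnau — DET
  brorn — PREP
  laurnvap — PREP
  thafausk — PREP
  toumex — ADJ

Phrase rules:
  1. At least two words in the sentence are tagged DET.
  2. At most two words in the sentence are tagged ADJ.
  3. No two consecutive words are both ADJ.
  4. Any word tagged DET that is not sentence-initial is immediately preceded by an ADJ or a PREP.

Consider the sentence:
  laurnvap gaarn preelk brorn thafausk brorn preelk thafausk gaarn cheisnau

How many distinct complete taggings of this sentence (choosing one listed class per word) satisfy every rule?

Candidates per position — 1:laurnvap {PREP}; 2:gaarn {DET,ADJ}; 3:preelk {DET,ADJ}; 4:brorn {PREP}; 5:thafausk {PREP}; 6:brorn {PREP}; 7:preelk {DET,ADJ}; 8:thafausk {PREP}; 9:gaarn {DET,ADJ}; 10:cheisnau {DET}.
There are 16 candidate sequences in total.
The sequences that satisfy every rule: PREP DET ADJ PREP PREP PREP DET PREP ADJ DET; PREP ADJ DET PREP PREP PREP DET PREP ADJ DET.
Count = 2.

2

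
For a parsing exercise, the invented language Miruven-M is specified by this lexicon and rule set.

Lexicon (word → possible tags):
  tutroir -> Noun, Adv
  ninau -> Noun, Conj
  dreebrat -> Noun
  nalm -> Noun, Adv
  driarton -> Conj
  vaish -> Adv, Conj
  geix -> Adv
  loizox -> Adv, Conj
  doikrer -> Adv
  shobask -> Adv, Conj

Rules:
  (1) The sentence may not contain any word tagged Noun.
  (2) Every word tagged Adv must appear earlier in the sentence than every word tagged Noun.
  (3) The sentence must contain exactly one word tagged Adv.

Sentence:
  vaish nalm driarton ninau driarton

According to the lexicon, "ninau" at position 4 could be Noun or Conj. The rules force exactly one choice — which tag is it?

Candidates per position — 1:vaish {Adv,Conj}; 2:nalm {Noun,Adv}; 3:driarton {Conj}; 4:ninau {Noun,Conj}; 5:driarton {Conj}.
Word 2 cannot be Noun — rule 1 would then fail for every completion. It is Adv.
Word 4 cannot be Noun — rule 1 would then fail for every completion. It is Conj.
Word 1 cannot be Adv — rule 3 would then fail for every completion. It is Conj.
The unique satisfying tagging is: Conj Adv Conj Conj Conj.
Verifying each rule — rule 1 satisfied; rule 2 satisfied; rule 3 satisfied.

Conj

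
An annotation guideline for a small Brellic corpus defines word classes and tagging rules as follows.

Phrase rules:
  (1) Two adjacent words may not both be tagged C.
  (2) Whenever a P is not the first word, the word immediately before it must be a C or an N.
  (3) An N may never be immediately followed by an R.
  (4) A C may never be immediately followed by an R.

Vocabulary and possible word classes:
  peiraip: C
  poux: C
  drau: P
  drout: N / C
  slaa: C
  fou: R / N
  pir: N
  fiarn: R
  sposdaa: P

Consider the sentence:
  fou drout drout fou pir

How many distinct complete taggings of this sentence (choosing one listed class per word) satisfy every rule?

6

Candidates per position — 1:fou {R,N}; 2:drout {N,C}; 3:drout {N,C}; 4:fou {R,N}; 5:pir {N}.
There are 16 candidate sequences in total.
Checking each against the rules leaves 6 sequences.
Count = 6.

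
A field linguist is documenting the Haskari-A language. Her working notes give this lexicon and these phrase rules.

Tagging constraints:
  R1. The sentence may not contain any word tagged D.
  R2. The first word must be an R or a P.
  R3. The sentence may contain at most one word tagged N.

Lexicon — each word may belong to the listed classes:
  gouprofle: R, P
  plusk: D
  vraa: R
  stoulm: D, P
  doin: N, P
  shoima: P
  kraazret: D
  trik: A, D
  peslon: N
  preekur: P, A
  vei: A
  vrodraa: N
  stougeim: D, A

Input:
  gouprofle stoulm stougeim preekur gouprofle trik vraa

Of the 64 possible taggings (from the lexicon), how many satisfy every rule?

8

Candidates per position — 1:gouprofle {R,P}; 2:stoulm {D,P}; 3:stougeim {D,A}; 4:preekur {P,A}; 5:gouprofle {R,P}; 6:trik {A,D}; 7:vraa {R}.
There are 64 candidate sequences in total.
Checking each against the rules leaves 8 sequences.
Count = 8.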